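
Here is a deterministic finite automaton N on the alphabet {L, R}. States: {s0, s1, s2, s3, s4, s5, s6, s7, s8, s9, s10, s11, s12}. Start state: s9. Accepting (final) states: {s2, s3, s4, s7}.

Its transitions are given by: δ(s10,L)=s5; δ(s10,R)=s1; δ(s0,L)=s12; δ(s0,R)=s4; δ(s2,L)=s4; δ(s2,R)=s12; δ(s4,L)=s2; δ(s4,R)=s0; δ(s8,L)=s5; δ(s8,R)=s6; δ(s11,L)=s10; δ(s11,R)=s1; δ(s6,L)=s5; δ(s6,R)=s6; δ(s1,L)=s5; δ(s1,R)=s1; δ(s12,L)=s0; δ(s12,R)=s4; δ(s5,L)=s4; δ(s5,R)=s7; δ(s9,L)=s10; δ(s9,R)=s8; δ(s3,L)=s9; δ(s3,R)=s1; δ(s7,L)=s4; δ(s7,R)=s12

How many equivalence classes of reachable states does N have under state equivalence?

Reachable states from the start: {s0,s1,s2,s4,s5,s6,s7,s8,s9,s10,s12}. Unreachable: {s3,s11} — drop them.
Start with accepting vs non-accepting: {s2,s4,s7} | {s0,s1,s5,s6,s8,s9,s10,s12}.
On input L, block {s0,s1,s5,s6,s8,s9,s10,s12} splits into {s0,s1,s6,s8,s9,s10,s12} and {s5}.
Refine {s0,s1,s6,s8,s9,s10,s12} on symbol L: members go to different blocks, giving {s1,s6,s8,s10} and {s0,s9,s12}.
Refine {s0,s9,s12} on symbol L: members go to different blocks, giving {s0,s12} and {s9}.
The partition is now stable with 5 blocks: {s2,s4,s7} | {s1,s6,s8,s10} | {s5} | {s0,s12} | {s9}.

5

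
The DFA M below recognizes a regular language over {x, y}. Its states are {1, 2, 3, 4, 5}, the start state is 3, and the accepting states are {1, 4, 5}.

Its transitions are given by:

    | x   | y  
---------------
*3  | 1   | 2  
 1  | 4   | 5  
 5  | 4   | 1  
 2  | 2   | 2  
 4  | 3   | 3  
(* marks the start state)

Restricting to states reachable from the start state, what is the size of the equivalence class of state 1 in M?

2

Initial partition by acceptance: {1,4,5} | {2,3}.
Refine {1,4,5} on symbol x: members go to different blocks, giving {1,5} and {4}.
Refine {2,3} on symbol x: members go to different blocks, giving {2} and {3}.
Stable partition: {1,5} | {2} | {4} | {3} — 4 equivalence classes.
The equivalence class containing 1 is {1,5}, of size 2.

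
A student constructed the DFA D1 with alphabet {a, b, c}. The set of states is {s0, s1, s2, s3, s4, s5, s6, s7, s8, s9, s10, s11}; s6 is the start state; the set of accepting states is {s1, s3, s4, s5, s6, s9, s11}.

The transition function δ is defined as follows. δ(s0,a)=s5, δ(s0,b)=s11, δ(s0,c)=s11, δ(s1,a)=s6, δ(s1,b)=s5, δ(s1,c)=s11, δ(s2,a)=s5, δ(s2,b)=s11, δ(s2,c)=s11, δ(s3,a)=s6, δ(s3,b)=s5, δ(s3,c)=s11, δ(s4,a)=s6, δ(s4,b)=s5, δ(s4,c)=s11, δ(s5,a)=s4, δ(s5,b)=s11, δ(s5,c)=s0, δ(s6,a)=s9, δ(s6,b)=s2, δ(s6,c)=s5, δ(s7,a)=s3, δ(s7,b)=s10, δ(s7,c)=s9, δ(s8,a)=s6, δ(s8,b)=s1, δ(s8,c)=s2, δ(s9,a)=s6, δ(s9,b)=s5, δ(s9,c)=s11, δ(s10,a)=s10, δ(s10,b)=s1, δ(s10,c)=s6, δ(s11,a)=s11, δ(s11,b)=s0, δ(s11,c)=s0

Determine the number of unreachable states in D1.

No path from s6 leads to s1, s3, s7, s8, s10; the other 7 states are all reachable.

5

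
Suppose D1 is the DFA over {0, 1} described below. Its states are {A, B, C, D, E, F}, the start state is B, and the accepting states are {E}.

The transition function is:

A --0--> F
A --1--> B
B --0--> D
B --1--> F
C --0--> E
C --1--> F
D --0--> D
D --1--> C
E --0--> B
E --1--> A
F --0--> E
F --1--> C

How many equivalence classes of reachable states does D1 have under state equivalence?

4

P0 = {E} | {A,B,C,D,F}.
Split {A,B,C,D,F} by δ(·,0) → {A,B,D} and {C,F}.
Split {A,B,D} by δ(·,0) → {B,D} and {A}.
The partition is now stable with 4 blocks: {E} | {B,D} | {C,F} | {A}.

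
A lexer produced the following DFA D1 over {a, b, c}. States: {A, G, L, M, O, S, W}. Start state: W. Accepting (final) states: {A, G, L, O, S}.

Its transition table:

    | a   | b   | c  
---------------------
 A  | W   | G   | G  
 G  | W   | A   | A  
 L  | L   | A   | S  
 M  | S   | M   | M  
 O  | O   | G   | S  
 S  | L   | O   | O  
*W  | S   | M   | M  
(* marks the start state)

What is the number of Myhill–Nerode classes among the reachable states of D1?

4

All states are reachable from the start state.
Initial partition by acceptance: {A,G,L,O,S} | {M,W}.
Split {A,G,L,O,S} by δ(·,a) → {L,O,S} and {A,G}.
Split {L,O,S} by δ(·,b) → {L,O} and {S}.
Stable partition: {L,O} | {M,W} | {A,G} | {S} — 4 equivalence classes.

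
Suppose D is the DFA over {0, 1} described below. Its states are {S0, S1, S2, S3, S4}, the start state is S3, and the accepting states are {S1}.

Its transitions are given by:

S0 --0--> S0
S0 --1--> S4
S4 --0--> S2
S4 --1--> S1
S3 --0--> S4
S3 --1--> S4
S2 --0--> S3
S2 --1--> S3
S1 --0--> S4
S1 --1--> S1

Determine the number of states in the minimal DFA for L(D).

States {S0} cannot be reached from the start state, so discard them.
Initial partition by acceptance: {S1} | {S2,S3,S4}.
Refine {S2,S3,S4} on symbol 1: members go to different blocks, giving {S2,S3} and {S4}.
On input 0, block {S2,S3} splits into {S2} and {S3}.
No further refinement is possible. Final partition (4 blocks): {S1} | {S2} | {S4} | {S3}.

4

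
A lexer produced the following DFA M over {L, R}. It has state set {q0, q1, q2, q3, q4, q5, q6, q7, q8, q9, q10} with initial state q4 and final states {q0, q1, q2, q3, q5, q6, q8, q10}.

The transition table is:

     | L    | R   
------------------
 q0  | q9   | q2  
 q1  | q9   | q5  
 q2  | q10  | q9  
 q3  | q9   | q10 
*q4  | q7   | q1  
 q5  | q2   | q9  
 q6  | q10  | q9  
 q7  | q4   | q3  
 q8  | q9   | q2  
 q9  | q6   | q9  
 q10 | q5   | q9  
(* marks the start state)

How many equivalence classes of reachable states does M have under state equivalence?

4

Reachable states from the start: {q1,q2,q3,q4,q5,q6,q7,q9,q10}. Unreachable: {q0,q8} — drop them.
P0 = {q1,q2,q3,q5,q6,q10} | {q4,q7,q9}.
On input L, block {q1,q2,q3,q5,q6,q10} splits into {q2,q5,q6,q10} and {q1,q3}.
Split {q4,q7,q9} by δ(·,L) → {q4,q7} and {q9}.
Stable partition: {q2,q5,q6,q10} | {q4,q7} | {q1,q3} | {q9} — 4 equivalence classes.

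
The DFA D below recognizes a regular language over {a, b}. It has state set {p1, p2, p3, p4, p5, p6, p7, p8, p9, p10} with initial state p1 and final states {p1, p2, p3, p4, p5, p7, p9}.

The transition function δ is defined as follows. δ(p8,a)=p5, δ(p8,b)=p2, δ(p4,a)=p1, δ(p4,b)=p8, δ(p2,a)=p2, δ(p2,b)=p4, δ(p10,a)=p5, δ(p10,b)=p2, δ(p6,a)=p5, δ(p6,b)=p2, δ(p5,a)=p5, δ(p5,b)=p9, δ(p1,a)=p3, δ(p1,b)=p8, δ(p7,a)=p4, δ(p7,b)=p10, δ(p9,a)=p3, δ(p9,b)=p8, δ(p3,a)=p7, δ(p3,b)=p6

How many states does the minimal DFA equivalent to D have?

3

Initial partition by acceptance: {p1,p2,p3,p4,p5,p7,p9} | {p6,p8,p10}.
On input b, block {p1,p2,p3,p4,p5,p7,p9} splits into {p1,p3,p4,p7,p9} and {p2,p5}.
Stable partition: {p1,p3,p4,p7,p9} | {p6,p8,p10} | {p2,p5} — 3 equivalence classes.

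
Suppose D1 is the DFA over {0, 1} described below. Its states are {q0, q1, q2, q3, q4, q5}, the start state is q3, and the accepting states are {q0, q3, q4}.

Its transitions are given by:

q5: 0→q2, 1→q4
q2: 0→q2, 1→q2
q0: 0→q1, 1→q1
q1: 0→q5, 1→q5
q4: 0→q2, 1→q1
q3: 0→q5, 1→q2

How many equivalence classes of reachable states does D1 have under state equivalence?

Reachable states from the start: {q1,q2,q3,q4,q5}. Unreachable: {q0} — drop them.
Start with accepting vs non-accepting: {q3,q4} | {q1,q2,q5}.
On input 1, block {q1,q2,q5} splits into {q1,q2} and {q5}.
On input 0, block {q3,q4} splits into {q3} and {q4}.
Refine {q1,q2} on symbol 0: members go to different blocks, giving {q1} and {q2}.
Stable partition: {q3} | {q1} | {q5} | {q4} | {q2} — 5 equivalence classes.

5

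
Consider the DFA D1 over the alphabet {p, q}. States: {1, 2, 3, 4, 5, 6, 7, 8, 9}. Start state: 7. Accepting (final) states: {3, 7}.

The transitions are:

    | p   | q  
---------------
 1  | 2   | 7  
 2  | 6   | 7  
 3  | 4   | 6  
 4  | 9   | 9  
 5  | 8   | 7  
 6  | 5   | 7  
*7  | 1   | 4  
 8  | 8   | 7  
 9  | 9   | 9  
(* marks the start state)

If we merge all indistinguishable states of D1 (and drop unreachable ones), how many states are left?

States {3} cannot be reached from the start state, so discard them.
P0 = {7} | {1,2,4,5,6,8,9}.
Refine {1,2,4,5,6,8,9} on symbol q: members go to different blocks, giving {1,2,5,6,8} and {4,9}.
Stable partition: {7} | {1,2,5,6,8} | {4,9} — 3 equivalence classes.

3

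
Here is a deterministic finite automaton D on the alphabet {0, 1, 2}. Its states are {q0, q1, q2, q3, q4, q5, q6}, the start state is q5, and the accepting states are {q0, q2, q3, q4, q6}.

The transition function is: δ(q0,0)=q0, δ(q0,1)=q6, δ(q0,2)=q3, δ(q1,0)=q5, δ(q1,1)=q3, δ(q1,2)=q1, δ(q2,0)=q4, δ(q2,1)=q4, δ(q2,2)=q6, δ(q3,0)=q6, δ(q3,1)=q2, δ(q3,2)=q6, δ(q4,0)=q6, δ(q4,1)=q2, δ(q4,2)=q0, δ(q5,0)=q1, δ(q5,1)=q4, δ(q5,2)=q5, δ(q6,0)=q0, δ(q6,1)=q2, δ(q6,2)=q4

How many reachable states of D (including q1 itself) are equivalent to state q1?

Every state is reachable, so we keep all 7.
Initial partition by acceptance: {q0,q2,q3,q4,q6} | {q1,q5}.
Stable partition: {q0,q2,q3,q4,q6} | {q1,q5} — 2 equivalence classes.
State q1 belongs to the block {q1,q5}, which has 2 states.

2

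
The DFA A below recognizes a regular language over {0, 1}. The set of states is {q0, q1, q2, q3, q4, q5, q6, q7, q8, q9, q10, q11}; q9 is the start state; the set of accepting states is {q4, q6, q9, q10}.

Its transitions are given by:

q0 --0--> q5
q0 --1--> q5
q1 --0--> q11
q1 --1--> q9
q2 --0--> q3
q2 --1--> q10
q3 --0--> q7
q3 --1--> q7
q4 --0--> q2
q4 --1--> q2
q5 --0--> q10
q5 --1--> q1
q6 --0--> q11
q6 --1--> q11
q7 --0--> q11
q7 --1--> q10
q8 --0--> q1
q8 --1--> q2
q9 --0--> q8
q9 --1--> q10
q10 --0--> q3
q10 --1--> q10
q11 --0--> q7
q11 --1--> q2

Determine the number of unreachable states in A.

4

BFS from q9 reaches {q1, q2, q3, q7, q8, q9, q10, q11}; the 4 state(s) q0, q4, q5, q6 are never visited.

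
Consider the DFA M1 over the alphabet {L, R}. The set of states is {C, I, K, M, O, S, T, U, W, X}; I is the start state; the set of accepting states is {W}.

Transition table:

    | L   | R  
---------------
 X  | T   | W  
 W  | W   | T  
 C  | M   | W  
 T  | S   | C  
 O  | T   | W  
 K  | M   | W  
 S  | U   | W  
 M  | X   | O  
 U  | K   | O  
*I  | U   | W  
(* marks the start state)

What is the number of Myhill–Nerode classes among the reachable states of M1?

3

All states are reachable from the start state.
Initial partition by acceptance: {W} | {C,I,K,M,O,S,T,U,X}.
Refine {C,I,K,M,O,S,T,U,X} on symbol R: members go to different blocks, giving {C,I,K,O,S,X} and {M,T,U}.
Stable partition: {W} | {C,I,K,O,S,X} | {M,T,U} — 3 equivalence classes.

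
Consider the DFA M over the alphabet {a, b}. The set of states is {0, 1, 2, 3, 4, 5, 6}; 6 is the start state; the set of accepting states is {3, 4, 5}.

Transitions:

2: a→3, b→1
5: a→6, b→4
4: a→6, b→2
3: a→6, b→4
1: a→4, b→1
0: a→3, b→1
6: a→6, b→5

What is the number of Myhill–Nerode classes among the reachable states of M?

First remove the unreachable states {0}; 6 states remain.
Initial partition by acceptance: {3,4,5} | {1,2,6}.
Refine {3,4,5} on symbol b: members go to different blocks, giving {3,5} and {4}.
Refine {1,2,6} on symbol a: members go to different blocks, giving {1} and {2} and {6}.
Stable partition: {3,5} | {1} | {4} | {2} | {6} — 5 equivalence classes.

5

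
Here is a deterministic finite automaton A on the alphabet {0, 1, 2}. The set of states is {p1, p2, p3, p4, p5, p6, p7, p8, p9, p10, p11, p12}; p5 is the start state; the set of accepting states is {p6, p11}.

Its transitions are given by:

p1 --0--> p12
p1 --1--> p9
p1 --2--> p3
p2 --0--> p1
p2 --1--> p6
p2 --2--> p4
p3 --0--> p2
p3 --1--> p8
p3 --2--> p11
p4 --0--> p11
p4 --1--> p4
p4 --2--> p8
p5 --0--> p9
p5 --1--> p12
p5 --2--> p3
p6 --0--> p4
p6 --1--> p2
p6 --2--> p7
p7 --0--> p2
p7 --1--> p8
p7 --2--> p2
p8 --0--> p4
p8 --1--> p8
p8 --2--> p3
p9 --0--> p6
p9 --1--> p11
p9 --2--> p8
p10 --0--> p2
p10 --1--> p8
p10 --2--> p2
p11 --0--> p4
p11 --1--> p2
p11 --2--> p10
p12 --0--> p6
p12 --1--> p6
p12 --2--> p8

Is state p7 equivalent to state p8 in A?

Every state is reachable, so we keep all 12.
Start with accepting vs non-accepting: {p6,p11} | {p1,p2,p3,p4,p5,p7,p8,p9,p10,p12}.
Split {p1,p2,p3,p4,p5,p7,p8,p9,p10,p12} by δ(·,0) → {p1,p2,p3,p5,p7,p8,p10} and {p4,p9,p12}.
On input 0, block {p1,p2,p3,p5,p7,p8,p10} splits into {p2,p3,p7,p10} and {p1,p5,p8}.
On input 0, block {p2,p3,p7,p10} splits into {p3,p7,p10} and {p2}.
On input 2, block {p3,p7,p10} splits into {p7,p10} and {p3}.
Split {p4,p9,p12} by δ(·,1) → {p9,p12} and {p4}.
Refine {p1,p5,p8} on symbol 0: members go to different blocks, giving {p1,p5} and {p8}.
The partition is now stable with 8 blocks: {p6,p11} | {p7,p10} | {p9,p12} | {p1,p5} | {p2} | {p3} | {p4} | {p8}.
p7 and p8 end up in different blocks, so they are distinguishable. For instance, the string '00' is accepted from only p8.

No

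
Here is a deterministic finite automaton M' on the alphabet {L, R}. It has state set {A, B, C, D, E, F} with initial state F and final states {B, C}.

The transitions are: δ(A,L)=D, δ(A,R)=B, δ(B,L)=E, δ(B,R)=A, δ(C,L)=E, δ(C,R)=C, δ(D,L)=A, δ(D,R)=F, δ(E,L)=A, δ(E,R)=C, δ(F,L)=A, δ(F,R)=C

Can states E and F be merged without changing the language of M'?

Start with accepting vs non-accepting: {B,C} | {A,D,E,F}.
On input R, block {B,C} splits into {B} and {C}.
Refine {A,D,E,F} on symbol R: members go to different blocks, giving {E,F} and {A} and {D}.
No further refinement is possible. Final partition (5 blocks): {B} | {E,F} | {C} | {A} | {D}.
E and F lie in the same block of the stable partition, so they are equivalent — no string distinguishes them.

Yes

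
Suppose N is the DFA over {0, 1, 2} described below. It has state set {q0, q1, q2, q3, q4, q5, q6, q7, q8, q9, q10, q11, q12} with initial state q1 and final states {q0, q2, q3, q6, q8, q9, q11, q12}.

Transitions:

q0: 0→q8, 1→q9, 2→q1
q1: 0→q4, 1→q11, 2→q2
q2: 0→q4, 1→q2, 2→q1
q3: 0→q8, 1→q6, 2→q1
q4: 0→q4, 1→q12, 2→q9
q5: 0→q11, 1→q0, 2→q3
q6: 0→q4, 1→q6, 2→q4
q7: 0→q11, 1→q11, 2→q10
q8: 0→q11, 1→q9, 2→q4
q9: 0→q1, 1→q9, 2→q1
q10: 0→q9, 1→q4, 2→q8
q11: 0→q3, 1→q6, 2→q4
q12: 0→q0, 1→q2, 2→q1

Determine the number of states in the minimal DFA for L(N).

3

States {q5,q7,q10} cannot be reached from the start state, so discard them.
Start with accepting vs non-accepting: {q0,q2,q3,q6,q8,q9,q11,q12} | {q1,q4}.
On input 0, block {q0,q2,q3,q6,q8,q9,q11,q12} splits into {q0,q3,q8,q11,q12} and {q2,q6,q9}.
Stable partition: {q0,q3,q8,q11,q12} | {q1,q4} | {q2,q6,q9} — 3 equivalence classes.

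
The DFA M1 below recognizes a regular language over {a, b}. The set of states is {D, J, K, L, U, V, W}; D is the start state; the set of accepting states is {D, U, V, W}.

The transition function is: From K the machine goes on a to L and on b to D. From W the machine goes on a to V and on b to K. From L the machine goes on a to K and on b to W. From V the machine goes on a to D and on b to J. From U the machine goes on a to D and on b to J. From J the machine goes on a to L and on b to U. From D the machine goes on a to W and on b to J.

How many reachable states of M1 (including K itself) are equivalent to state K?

3

All states are reachable from the start state.
Initial partition by acceptance: {D,U,V,W} | {J,K,L}.
No further refinement is possible. Final partition (2 blocks): {D,U,V,W} | {J,K,L}.
The equivalence class containing K is {J,K,L}, of size 3.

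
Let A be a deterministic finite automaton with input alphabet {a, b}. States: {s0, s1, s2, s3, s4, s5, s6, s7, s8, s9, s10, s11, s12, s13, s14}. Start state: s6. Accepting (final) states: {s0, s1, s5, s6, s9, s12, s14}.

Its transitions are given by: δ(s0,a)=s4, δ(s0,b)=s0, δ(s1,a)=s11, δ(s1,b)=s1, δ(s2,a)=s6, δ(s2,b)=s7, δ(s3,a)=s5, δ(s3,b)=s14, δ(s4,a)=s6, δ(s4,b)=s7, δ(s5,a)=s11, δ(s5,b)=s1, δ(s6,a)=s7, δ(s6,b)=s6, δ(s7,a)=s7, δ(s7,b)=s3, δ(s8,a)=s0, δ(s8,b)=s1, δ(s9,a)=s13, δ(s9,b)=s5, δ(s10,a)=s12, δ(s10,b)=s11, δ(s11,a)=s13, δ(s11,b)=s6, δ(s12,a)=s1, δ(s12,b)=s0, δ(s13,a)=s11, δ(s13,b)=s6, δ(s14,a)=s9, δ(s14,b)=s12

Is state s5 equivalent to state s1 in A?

States {s2,s8,s10} cannot be reached from the start state, so discard them.
Initial partition by acceptance: {s0,s1,s5,s6,s9,s12,s14} | {s3,s4,s7,s11,s13}.
Split {s0,s1,s5,s6,s9,s12,s14} by δ(·,a) → {s0,s1,s5,s6,s9} and {s12,s14}.
Refine {s3,s4,s7,s11,s13} on symbol a: members go to different blocks, giving {s7,s11,s13} and {s3,s4}.
Refine {s0,s1,s5,s6,s9} on symbol a: members go to different blocks, giving {s1,s5,s6,s9} and {s0}.
On input b, block {s7,s11,s13} splits into {s11,s13} and {s7}.
On input a, block {s1,s5,s6,s9} splits into {s1,s5,s9} and {s6}.
Refine {s12,s14} on symbol b: members go to different blocks, giving {s12} and {s14}.
Split {s3,s4} by δ(·,a) → {s3} and {s4}.
Stable partition: {s1,s5,s9} | {s11,s13} | {s12} | {s3} | {s0} | {s7} | {s6} | {s14} | {s4} — 9 equivalence classes.
s5 and s1 lie in the same block of the stable partition, so they are equivalent — no string distinguishes them.

Yes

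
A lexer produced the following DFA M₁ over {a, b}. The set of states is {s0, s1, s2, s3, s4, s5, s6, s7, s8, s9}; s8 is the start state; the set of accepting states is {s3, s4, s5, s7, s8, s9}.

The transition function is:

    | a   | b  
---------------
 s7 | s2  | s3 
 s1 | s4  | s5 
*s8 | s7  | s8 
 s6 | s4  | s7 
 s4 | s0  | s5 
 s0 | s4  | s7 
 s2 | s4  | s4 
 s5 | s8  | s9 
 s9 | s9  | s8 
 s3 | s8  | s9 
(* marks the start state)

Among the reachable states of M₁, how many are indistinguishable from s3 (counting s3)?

States {s1,s6} cannot be reached from the start state, so discard them.
Initial partition by acceptance: {s3,s4,s5,s7,s8,s9} | {s0,s2}.
Split {s3,s4,s5,s7,s8,s9} by δ(·,a) → {s3,s5,s8,s9} and {s4,s7}.
On input a, block {s3,s5,s8,s9} splits into {s3,s5,s9} and {s8}.
Refine {s3,s5,s9} on symbol a: members go to different blocks, giving {s3,s5} and {s9}.
Stable partition: {s3,s5} | {s0,s2} | {s4,s7} | {s8} | {s9} — 5 equivalence classes.
The equivalence class containing s3 is {s3,s5}, of size 2.

2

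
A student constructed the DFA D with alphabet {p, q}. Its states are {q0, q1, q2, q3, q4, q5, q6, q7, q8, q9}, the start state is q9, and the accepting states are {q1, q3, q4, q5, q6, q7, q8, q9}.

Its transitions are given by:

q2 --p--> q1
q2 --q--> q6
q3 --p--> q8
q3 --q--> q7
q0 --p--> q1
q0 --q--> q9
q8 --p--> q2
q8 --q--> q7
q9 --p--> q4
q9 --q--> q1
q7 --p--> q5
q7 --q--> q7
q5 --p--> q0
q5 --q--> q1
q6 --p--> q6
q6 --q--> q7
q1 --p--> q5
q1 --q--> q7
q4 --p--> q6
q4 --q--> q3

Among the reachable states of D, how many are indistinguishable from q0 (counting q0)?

2

All states are reachable from the start state.
Initial partition by acceptance: {q1,q3,q4,q5,q6,q7,q8,q9} | {q0,q2}.
On input p, block {q1,q3,q4,q5,q6,q7,q8,q9} splits into {q1,q3,q4,q6,q7,q9} and {q5,q8}.
On input p, block {q1,q3,q4,q6,q7,q9} splits into {q1,q3,q7} and {q4,q6,q9}.
No further refinement is possible. Final partition (4 blocks): {q1,q3,q7} | {q0,q2} | {q5,q8} | {q4,q6,q9}.
State q0 belongs to the block {q0,q2}, which has 2 states.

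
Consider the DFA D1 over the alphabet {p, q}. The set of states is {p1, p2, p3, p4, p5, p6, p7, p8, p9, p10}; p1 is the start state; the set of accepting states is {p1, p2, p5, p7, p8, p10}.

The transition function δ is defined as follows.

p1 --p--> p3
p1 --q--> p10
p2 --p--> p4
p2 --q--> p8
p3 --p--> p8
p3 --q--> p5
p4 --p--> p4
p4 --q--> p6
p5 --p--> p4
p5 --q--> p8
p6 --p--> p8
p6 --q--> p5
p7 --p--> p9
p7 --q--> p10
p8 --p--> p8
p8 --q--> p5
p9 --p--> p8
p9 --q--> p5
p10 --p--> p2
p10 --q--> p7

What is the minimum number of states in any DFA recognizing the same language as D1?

All states are reachable from the start state.
Initial partition by acceptance: {p1,p2,p5,p7,p8,p10} | {p3,p4,p6,p9}.
Refine {p1,p2,p5,p7,p8,p10} on symbol p: members go to different blocks, giving {p1,p2,p5,p7} and {p8,p10}.
On input p, block {p3,p4,p6,p9} splits into {p3,p6,p9} and {p4}.
On input p, block {p1,p2,p5,p7} splits into {p1,p7} and {p2,p5}.
Split {p8,p10} by δ(·,p) → {p8} and {p10}.
The partition is now stable with 6 blocks: {p1,p7} | {p3,p6,p9} | {p8} | {p4} | {p2,p5} | {p10}.

6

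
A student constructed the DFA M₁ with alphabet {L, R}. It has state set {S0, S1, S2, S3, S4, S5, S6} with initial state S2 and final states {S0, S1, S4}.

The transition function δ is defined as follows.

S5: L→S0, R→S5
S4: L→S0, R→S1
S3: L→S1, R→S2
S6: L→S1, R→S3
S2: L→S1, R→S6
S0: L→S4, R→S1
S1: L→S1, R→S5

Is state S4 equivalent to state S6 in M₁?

No

All states are reachable from the start state.
Initial partition by acceptance: {S0,S1,S4} | {S2,S3,S5,S6}.
Split {S0,S1,S4} by δ(·,R) → {S0,S4} and {S1}.
Split {S2,S3,S5,S6} by δ(·,L) → {S2,S3,S6} and {S5}.
The partition is now stable with 4 blocks: {S0,S4} | {S2,S3,S6} | {S1} | {S5}.
S4 and S6 end up in different blocks, so they are distinguishable. For instance, the string 'ε' is accepted from only S4.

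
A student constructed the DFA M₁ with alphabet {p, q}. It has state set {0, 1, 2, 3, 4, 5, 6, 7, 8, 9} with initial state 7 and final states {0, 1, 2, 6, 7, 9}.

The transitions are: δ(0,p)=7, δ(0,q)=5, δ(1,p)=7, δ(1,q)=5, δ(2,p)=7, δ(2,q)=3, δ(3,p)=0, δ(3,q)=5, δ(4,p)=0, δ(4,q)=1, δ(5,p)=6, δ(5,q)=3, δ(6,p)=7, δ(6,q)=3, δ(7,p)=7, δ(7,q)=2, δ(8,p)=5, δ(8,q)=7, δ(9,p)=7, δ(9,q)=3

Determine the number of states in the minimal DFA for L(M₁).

States {1,4,8,9} cannot be reached from the start state, so discard them.
Start with accepting vs non-accepting: {0,2,6,7} | {3,5}.
Refine {0,2,6,7} on symbol q: members go to different blocks, giving {0,2,6} and {7}.
No further refinement is possible. Final partition (3 blocks): {0,2,6} | {3,5} | {7}.

3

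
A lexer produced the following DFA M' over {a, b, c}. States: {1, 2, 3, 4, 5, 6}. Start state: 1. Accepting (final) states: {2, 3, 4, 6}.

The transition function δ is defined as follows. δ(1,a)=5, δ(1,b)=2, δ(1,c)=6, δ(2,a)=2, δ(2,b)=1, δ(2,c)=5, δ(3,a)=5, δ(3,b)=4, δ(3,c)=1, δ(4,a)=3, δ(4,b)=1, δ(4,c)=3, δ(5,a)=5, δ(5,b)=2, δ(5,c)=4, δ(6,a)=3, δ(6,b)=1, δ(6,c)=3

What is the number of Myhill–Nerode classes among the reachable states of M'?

4

Every state is reachable, so we keep all 6.
Initial partition by acceptance: {2,3,4,6} | {1,5}.
Split {2,3,4,6} by δ(·,a) → {2,4,6} and {3}.
On input a, block {2,4,6} splits into {4,6} and {2}.
No further refinement is possible. Final partition (4 blocks): {4,6} | {1,5} | {3} | {2}.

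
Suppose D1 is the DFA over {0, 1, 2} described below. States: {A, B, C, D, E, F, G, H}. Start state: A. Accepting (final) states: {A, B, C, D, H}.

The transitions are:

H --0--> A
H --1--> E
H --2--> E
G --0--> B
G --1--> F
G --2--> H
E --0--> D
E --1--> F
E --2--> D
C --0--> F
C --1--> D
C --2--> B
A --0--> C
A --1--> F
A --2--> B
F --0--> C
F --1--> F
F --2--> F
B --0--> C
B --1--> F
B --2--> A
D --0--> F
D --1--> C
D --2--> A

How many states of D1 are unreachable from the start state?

3

Starting at A and following transitions, the reachable set is {A, B, C, D, F}. That leaves E, G, H unreachable — 3 in total.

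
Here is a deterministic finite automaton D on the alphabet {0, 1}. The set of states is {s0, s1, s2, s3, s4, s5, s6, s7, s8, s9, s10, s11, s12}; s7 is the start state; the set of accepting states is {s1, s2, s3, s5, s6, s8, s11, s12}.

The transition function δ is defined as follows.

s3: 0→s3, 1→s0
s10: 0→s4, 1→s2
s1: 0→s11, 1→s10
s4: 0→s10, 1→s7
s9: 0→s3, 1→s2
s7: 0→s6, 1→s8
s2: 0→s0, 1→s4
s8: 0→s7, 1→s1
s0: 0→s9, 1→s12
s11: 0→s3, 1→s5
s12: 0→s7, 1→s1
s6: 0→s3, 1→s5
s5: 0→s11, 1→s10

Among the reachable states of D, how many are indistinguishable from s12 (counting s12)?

P0 = {s1,s2,s3,s5,s6,s8,s11,s12} | {s0,s4,s7,s9,s10}.
On input 0, block {s1,s2,s3,s5,s6,s8,s11,s12} splits into {s1,s3,s5,s6,s11} and {s2,s8,s12}.
On input 1, block {s1,s3,s5,s6,s11} splits into {s1,s3,s5} and {s6,s11}.
Split {s1,s3,s5} by δ(·,0) → {s1,s5} and {s3}.
Refine {s0,s4,s7,s9,s10} on symbol 0: members go to different blocks, giving {s0,s4,s10} and {s7} and {s9}.
Refine {s0,s4,s10} on symbol 0: members go to different blocks, giving {s4,s10} and {s0}.
Split {s4,s10} by δ(·,1) → {s4} and {s10}.
Refine {s2,s8,s12} on symbol 0: members go to different blocks, giving {s8,s12} and {s2}.
Stable partition: {s1,s5} | {s4} | {s8,s12} | {s6,s11} | {s3} | {s7} | {s9} | {s0} | {s10} | {s2} — 10 equivalence classes.
The equivalence class containing s12 is {s8,s12}, of size 2.

2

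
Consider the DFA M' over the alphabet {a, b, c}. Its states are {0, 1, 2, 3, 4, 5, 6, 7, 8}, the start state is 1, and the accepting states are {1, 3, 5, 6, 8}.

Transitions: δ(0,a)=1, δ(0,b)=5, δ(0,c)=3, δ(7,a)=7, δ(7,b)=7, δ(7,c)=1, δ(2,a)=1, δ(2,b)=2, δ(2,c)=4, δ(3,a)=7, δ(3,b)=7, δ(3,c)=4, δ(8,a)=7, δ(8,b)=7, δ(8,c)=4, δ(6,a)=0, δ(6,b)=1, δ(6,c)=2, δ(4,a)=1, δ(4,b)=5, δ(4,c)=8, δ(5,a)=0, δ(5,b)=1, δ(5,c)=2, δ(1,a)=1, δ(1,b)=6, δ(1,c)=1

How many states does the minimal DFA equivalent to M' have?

Start with accepting vs non-accepting: {1,3,5,6,8} | {0,2,4,7}.
Split {1,3,5,6,8} by δ(·,a) → {3,5,6,8} and {1}.
Refine {3,5,6,8} on symbol b: members go to different blocks, giving {3,8} and {5,6}.
Split {0,2,4,7} by δ(·,a) → {0,2,4} and {7}.
Refine {0,2,4} on symbol b: members go to different blocks, giving {0,4} and {2}.
No further refinement is possible. Final partition (6 blocks): {3,8} | {0,4} | {1} | {5,6} | {7} | {2}.

6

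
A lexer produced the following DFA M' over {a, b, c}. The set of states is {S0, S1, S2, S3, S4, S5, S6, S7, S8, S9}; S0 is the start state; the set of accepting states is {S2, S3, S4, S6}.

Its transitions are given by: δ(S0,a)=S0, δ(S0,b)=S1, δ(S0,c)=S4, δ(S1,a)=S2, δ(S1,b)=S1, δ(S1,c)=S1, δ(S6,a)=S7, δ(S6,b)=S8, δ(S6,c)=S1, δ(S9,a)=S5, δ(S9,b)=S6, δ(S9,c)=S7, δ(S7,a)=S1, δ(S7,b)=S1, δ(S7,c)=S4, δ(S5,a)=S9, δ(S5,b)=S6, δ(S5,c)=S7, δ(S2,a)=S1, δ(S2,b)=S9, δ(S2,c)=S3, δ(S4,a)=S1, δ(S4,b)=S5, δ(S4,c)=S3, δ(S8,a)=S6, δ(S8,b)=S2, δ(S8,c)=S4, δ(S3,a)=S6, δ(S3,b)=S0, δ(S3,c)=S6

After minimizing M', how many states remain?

Every state is reachable, so we keep all 10.
Initial partition by acceptance: {S2,S3,S4,S6} | {S0,S1,S5,S7,S8,S9}.
Split {S2,S3,S4,S6} by δ(·,a) → {S2,S4,S6} and {S3}.
Split {S2,S4,S6} by δ(·,c) → {S2,S4} and {S6}.
On input a, block {S0,S1,S5,S7,S8,S9} splits into {S0,S5,S7,S9} and {S1} and {S8}.
Refine {S0,S5,S7,S9} on symbol a: members go to different blocks, giving {S0,S5,S9} and {S7}.
On input b, block {S0,S5,S9} splits into {S5,S9} and {S0}.
No further refinement is possible. Final partition (8 blocks): {S2,S4} | {S5,S9} | {S3} | {S6} | {S1} | {S8} | {S7} | {S0}.

8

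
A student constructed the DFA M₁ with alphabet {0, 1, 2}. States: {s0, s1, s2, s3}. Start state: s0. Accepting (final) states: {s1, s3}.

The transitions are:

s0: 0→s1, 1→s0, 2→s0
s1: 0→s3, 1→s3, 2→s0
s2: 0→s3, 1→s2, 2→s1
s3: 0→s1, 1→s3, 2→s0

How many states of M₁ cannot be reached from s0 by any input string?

1

No path from s0 leads to s2; the other 3 states are all reachable.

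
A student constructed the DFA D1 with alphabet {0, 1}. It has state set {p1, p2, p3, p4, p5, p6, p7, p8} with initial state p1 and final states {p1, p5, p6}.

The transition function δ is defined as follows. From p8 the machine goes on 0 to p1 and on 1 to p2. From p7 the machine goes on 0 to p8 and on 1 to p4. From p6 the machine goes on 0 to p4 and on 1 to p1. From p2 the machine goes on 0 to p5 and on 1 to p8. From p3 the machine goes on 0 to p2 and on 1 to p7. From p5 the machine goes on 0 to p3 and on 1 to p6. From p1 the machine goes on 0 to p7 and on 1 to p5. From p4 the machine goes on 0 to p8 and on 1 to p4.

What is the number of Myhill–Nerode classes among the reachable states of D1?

3

Every state is reachable, so we keep all 8.
Initial partition by acceptance: {p1,p5,p6} | {p2,p3,p4,p7,p8}.
Split {p2,p3,p4,p7,p8} by δ(·,0) → {p3,p4,p7} and {p2,p8}.
Stable partition: {p1,p5,p6} | {p3,p4,p7} | {p2,p8} — 3 equivalence classes.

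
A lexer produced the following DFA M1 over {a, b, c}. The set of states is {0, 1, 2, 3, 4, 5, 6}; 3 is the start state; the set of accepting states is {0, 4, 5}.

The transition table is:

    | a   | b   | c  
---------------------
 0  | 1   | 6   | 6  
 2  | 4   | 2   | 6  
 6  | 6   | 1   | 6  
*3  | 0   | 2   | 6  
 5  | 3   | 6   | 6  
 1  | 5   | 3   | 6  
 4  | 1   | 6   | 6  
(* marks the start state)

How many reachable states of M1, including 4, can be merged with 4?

3

All states are reachable from the start state.
P0 = {0,4,5} | {1,2,3,6}.
On input a, block {1,2,3,6} splits into {1,2,3} and {6}.
No further refinement is possible. Final partition (3 blocks): {0,4,5} | {1,2,3} | {6}.
The equivalence class containing 4 is {0,4,5}, of size 3.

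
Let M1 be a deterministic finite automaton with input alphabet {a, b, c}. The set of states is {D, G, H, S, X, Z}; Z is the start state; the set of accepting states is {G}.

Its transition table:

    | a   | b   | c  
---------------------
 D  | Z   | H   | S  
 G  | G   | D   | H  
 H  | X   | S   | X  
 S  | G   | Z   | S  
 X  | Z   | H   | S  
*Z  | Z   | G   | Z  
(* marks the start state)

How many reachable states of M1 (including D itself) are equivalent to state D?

2

P0 = {G} | {D,H,S,X,Z}.
On input a, block {D,H,S,X,Z} splits into {D,H,X,Z} and {S}.
Split {D,H,X,Z} by δ(·,b) → {D,X} and {Z} and {H}.
The partition is now stable with 5 blocks: {G} | {D,X} | {S} | {Z} | {H}.
State D belongs to the block {D,X}, which has 2 states.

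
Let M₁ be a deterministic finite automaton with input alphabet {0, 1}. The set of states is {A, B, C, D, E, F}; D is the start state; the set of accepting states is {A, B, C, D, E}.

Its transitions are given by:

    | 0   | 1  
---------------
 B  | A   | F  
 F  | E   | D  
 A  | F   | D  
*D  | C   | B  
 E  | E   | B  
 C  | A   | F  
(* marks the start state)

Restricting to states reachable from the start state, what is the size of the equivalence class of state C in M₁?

2

Every state is reachable, so we keep all 6.
Initial partition by acceptance: {A,B,C,D,E} | {F}.
Split {A,B,C,D,E} by δ(·,0) → {B,C,D,E} and {A}.
On input 0, block {B,C,D,E} splits into {B,C} and {D,E}.
On input 0, block {D,E} splits into {D} and {E}.
The partition is now stable with 5 blocks: {B,C} | {F} | {A} | {D} | {E}.
The equivalence class containing C is {B,C}, of size 2.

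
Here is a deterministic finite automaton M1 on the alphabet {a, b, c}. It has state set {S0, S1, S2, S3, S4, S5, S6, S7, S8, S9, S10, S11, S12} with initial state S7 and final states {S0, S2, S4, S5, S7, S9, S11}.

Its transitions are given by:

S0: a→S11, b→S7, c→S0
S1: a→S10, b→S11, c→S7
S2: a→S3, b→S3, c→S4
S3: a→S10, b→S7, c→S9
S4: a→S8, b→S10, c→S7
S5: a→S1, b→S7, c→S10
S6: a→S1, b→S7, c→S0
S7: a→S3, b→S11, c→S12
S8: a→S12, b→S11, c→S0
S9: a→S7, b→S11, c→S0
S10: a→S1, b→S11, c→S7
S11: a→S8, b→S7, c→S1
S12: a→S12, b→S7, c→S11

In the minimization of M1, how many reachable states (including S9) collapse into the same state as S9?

2

First remove the unreachable states {S2,S4,S5,S6}; 9 states remain.
Start with accepting vs non-accepting: {S0,S7,S9,S11} | {S1,S3,S8,S10,S12}.
On input a, block {S0,S7,S9,S11} splits into {S0,S9} and {S7,S11}.
On input c, block {S1,S3,S8,S10,S12} splits into {S1,S10,S12} and {S3,S8}.
The partition is now stable with 4 blocks: {S0,S9} | {S1,S10,S12} | {S7,S11} | {S3,S8}.
State S9 belongs to the block {S0,S9}, which has 2 states.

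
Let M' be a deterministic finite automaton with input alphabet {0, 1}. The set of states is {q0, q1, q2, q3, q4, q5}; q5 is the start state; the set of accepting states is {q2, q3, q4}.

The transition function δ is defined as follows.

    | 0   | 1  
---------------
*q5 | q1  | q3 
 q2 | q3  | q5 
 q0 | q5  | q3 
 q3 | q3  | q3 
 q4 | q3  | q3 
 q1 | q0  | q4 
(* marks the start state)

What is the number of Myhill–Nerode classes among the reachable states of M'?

States {q2} cannot be reached from the start state, so discard them.
Initial partition by acceptance: {q3,q4} | {q0,q1,q5}.
Stable partition: {q3,q4} | {q0,q1,q5} — 2 equivalence classes.

2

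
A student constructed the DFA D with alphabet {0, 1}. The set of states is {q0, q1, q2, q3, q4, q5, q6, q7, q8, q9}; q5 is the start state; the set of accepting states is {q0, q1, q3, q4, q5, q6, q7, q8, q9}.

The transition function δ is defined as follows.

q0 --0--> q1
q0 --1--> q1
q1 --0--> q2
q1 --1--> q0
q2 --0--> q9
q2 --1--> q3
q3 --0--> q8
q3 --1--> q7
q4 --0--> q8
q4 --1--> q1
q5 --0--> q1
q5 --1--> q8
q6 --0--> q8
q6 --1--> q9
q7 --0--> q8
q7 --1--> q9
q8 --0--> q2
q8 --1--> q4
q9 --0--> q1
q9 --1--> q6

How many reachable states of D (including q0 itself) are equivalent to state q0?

Initial partition by acceptance: {q0,q1,q3,q4,q5,q6,q7,q8,q9} | {q2}.
Refine {q0,q1,q3,q4,q5,q6,q7,q8,q9} on symbol 0: members go to different blocks, giving {q0,q3,q4,q5,q6,q7,q9} and {q1,q8}.
Split {q0,q3,q4,q5,q6,q7,q9} by δ(·,1) → {q3,q6,q7,q9} and {q0,q4,q5}.
The partition is now stable with 4 blocks: {q3,q6,q7,q9} | {q2} | {q1,q8} | {q0,q4,q5}.
State q0 belongs to the block {q0,q4,q5}, which has 3 states.

3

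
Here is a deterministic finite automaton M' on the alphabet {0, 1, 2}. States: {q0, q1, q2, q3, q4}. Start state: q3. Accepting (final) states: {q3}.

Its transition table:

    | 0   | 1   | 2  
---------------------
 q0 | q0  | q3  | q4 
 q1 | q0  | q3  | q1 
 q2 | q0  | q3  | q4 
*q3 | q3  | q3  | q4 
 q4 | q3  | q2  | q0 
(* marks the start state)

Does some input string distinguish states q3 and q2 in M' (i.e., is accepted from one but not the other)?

Yes

First remove the unreachable states {q1}; 4 states remain.
Initial partition by acceptance: {q3} | {q0,q2,q4}.
Split {q0,q2,q4} by δ(·,0) → {q0,q2} and {q4}.
The partition is now stable with 3 blocks: {q3} | {q0,q2} | {q4}.
q3 and q2 end up in different blocks, so they are distinguishable. For instance, the string 'ε' is accepted from only q3.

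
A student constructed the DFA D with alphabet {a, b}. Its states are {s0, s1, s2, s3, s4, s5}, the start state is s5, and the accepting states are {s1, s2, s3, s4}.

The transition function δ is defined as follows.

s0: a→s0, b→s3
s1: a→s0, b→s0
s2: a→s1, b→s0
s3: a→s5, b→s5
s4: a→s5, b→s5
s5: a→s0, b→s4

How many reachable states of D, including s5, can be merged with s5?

States {s1,s2} cannot be reached from the start state, so discard them.
P0 = {s3,s4} | {s0,s5}.
No further refinement is possible. Final partition (2 blocks): {s3,s4} | {s0,s5}.
The equivalence class containing s5 is {s0,s5}, of size 2.

2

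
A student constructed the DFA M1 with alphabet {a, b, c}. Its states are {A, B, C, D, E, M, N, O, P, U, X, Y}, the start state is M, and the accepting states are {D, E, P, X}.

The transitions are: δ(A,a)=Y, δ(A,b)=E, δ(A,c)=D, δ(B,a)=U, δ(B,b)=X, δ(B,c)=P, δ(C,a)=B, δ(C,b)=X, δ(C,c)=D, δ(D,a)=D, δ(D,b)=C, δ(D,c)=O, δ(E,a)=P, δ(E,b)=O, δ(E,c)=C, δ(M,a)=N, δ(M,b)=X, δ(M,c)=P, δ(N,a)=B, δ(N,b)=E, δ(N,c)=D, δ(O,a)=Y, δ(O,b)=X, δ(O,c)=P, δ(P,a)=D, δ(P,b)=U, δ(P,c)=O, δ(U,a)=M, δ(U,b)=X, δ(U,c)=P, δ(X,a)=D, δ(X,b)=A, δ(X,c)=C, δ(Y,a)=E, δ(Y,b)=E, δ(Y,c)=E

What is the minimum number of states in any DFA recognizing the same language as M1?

Every state is reachable, so we keep all 12.
Initial partition by acceptance: {D,E,P,X} | {A,B,C,M,N,O,U,Y}.
Refine {A,B,C,M,N,O,U,Y} on symbol a: members go to different blocks, giving {A,B,C,M,N,O,U} and {Y}.
Split {A,B,C,M,N,O,U} by δ(·,a) → {B,C,M,N,U} and {A,O}.
Refine {D,E,P,X} on symbol b: members go to different blocks, giving {E,X} and {D,P}.
Stable partition: {E,X} | {B,C,M,N,U} | {Y} | {A,O} | {D,P} — 5 equivalence classes.

5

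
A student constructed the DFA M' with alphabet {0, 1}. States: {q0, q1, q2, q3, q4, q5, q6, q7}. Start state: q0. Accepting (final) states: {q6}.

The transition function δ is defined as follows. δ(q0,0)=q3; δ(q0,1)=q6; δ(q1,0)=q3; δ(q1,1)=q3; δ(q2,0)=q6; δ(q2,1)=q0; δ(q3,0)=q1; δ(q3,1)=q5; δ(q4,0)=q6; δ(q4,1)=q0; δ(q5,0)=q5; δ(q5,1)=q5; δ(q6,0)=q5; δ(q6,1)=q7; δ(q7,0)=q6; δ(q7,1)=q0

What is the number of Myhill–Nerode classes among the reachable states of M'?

First remove the unreachable states {q2,q4}; 6 states remain.
P0 = {q6} | {q0,q1,q3,q5,q7}.
Refine {q0,q1,q3,q5,q7} on symbol 0: members go to different blocks, giving {q0,q1,q3,q5} and {q7}.
Split {q0,q1,q3,q5} by δ(·,1) → {q1,q3,q5} and {q0}.
The partition is now stable with 4 blocks: {q6} | {q1,q3,q5} | {q7} | {q0}.

4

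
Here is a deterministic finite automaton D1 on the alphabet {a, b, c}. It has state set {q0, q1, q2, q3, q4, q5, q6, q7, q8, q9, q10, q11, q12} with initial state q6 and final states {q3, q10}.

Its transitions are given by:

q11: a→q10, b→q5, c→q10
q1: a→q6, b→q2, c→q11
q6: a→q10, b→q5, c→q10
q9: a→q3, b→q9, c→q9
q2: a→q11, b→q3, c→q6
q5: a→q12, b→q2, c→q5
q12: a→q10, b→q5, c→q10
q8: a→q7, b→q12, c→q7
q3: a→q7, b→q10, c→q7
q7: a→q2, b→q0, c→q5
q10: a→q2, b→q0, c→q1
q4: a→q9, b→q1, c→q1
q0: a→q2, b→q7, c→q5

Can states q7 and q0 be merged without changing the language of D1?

First remove the unreachable states {q4,q8,q9}; 10 states remain.
P0 = {q3,q10} | {q0,q1,q2,q5,q6,q7,q11,q12}.
Refine {q3,q10} on symbol b: members go to different blocks, giving {q3} and {q10}.
On input a, block {q0,q1,q2,q5,q6,q7,q11,q12} splits into {q0,q1,q2,q5,q7} and {q6,q11,q12}.
On input a, block {q0,q1,q2,q5,q7} splits into {q1,q2,q5} and {q0,q7}.
On input b, block {q1,q2,q5} splits into {q1,q5} and {q2}.
Refine {q1,q5} on symbol c: members go to different blocks, giving {q1} and {q5}.
No further refinement is possible. Final partition (7 blocks): {q3} | {q1} | {q10} | {q6,q11,q12} | {q0,q7} | {q2} | {q5}.
q7 and q0 lie in the same block of the stable partition, so they are equivalent — no string distinguishes them.

Yes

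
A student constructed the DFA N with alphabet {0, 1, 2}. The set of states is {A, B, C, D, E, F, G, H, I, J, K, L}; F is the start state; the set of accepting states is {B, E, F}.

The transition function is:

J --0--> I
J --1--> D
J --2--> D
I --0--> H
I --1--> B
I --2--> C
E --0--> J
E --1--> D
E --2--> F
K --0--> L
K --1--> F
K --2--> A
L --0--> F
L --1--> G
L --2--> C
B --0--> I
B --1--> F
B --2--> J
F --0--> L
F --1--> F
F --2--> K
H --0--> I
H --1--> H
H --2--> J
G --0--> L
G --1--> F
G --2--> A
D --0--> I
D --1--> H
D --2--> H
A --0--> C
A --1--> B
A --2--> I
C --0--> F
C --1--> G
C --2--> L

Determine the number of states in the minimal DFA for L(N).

States {E} cannot be reached from the start state, so discard them.
Start with accepting vs non-accepting: {B,F} | {A,C,D,G,H,I,J,K,L}.
Split {A,C,D,G,H,I,J,K,L} by δ(·,0) → {A,D,G,H,I,J,K} and {C,L}.
Refine {B,F} on symbol 0: members go to different blocks, giving {B} and {F}.
Split {A,D,G,H,I,J,K} by δ(·,0) → {D,H,I,J} and {A,G,K}.
Refine {D,H,I,J} on symbol 1: members go to different blocks, giving {D,H,J} and {I}.
Refine {A,G,K} on symbol 1: members go to different blocks, giving {G,K} and {A}.
Stable partition: {B} | {D,H,J} | {C,L} | {F} | {G,K} | {I} | {A} — 7 equivalence classes.

7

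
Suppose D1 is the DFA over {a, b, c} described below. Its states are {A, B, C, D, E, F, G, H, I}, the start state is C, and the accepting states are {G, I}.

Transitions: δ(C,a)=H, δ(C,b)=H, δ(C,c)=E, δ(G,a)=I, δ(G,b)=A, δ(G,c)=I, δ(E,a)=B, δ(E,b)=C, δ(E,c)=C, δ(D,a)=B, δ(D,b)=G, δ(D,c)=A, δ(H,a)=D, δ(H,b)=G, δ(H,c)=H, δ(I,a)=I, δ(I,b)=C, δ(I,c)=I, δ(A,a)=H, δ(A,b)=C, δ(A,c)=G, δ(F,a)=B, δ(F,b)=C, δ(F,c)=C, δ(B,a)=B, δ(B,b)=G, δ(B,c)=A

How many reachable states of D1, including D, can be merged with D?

States {F} cannot be reached from the start state, so discard them.
Start with accepting vs non-accepting: {G,I} | {A,B,C,D,E,H}.
Split {A,B,C,D,E,H} by δ(·,b) → {A,C,E} and {B,D,H}.
Refine {A,C,E} on symbol b: members go to different blocks, giving {A,E} and {C}.
Refine {G,I} on symbol b: members go to different blocks, giving {G} and {I}.
Split {A,E} by δ(·,c) → {A} and {E}.
On input c, block {B,D,H} splits into {B,D} and {H}.
No further refinement is possible. Final partition (7 blocks): {G} | {A} | {B,D} | {C} | {I} | {E} | {H}.
State D belongs to the block {B,D}, which has 2 states.

2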